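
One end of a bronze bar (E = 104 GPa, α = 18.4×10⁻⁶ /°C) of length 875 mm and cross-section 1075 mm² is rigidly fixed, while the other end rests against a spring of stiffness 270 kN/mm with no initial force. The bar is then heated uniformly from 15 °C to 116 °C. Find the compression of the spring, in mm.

δ ≈ 0.522 mm

The unrestrained thermal change is αΔT L = 18.4×10⁻⁶ × 101 × 875 = 1.626 mm.
Let P be the compressive force at the spring. The bar shortens elastically by PL/(AE) and the spring compresses by P/k; together these equal δ_free.
P [ L/(AE) + 1/k ] = δ_free → P [ 875/(1075×104×10³) + 1/(270×10³) ] = 1.626.
P = 1.626 / 1.153×10⁻⁵ = 141000 N.
Spring compression = P/k = 141000/(270×10³) = 0.5223 mm.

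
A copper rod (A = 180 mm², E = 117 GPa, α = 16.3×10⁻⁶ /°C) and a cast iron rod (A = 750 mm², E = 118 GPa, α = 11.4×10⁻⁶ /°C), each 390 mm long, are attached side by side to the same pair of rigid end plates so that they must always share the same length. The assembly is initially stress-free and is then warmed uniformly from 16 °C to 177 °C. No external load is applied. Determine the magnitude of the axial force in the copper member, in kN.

Both members must finish at the same length. With the larger α, the copper tends to over-expand; the plates restrain it, putting the copper in compression and the cast iron in tension. With no external load the two internal forces are equal and opposite, magnitude P.
Compatibility of the two members (thermal + elastic change equal): (α₁ − α₂)ΔT = P·[1/(A₁E₁) + 1/(A₂E₂)].
|α₁ − α₂|·ΔT = 4.9×10⁻⁶ × 161 = 0.0007889.
1/(A₁E₁) + 1/(A₂E₂) = 1/(180×117×10³) + 1/(750×118×10³) = 5.878×10⁻⁸ N⁻¹.
So P = 0.0007889 / 5.878×10⁻⁸ = 13.42 kN.

P ≈ 13.4 kN (compressive in the copper)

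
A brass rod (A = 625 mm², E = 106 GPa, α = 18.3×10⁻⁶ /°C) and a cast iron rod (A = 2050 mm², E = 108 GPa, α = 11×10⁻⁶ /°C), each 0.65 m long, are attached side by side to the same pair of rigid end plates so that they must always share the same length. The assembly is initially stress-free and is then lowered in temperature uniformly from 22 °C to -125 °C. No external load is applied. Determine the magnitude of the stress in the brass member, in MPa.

The brass has the larger α, so on cooling it would change length more than the cast iron if both were free. The rigid plates force a common final length, so the brass is put into tension and the cast iron into compression, with equal and opposite forces P (no external load).
Equating the net (thermal + elastic) strains gives |α₁ − α₂|·ΔT = P·[1/(A₁E₁) + 1/(A₂E₂)].
|α₁ − α₂|·ΔT = 7.3×10⁻⁶ × 147 = 0.001073.
1/(A₁E₁) + 1/(A₂E₂) = 1/(625×106×10³) + 1/(2050×108×10³) = 1.961×10⁻⁸ N⁻¹.
So P = 0.001073 / 1.961×10⁻⁸ = 54.72 kN.
σ_{brass} = P/A₁ = 54720/625 = 87.55 MPa, tensile.

σ ≈ 87.6 MPa (tensile)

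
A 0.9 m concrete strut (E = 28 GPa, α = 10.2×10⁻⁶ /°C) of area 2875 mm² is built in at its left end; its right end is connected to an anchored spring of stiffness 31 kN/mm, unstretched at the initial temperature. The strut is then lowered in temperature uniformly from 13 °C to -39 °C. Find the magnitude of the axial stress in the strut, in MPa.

σ ≈ 3.82 MPa (tensile)

Free thermal contraction: δ_free = αΔT L = 10.2×10⁻⁶ × 52 × 900 = 0.4774 mm.
Let P be the tensile force in the spring. The strut extends elastically by PL/(AE) and the spring stretches by P/k; together these equal δ_free.
P [ L/(AE) + 1/k ] = δ_free → P [ 900/(2875×28×10³) + 1/(31×10³) ] = 0.4774.
P = 0.4774 / 4.344×10⁻⁵ = 10990 N.
σ = P/A = 10990/2875 = 3.822 MPa.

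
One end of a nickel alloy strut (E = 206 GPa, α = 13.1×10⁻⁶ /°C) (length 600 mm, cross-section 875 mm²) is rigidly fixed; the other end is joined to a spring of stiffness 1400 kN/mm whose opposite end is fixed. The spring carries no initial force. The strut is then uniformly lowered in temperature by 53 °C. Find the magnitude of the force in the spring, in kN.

P ≈ 103 kN

The unrestrained thermal change is αΔT L = 13.1×10⁻⁶ × 53 × 600 = 0.4166 mm.
With a force P in the spring, the elastic change of the strut is PL/(AE) and that of the spring is P/k; compatibility requires their sum to equal δ_free.
P [ L/(AE) + 1/k ] = δ_free → P [ 600/(875×206×10³) + 1/(1400×10³) ] = 0.4166.
P = 0.4166 / 4.043×10⁻⁶ = 103000 N.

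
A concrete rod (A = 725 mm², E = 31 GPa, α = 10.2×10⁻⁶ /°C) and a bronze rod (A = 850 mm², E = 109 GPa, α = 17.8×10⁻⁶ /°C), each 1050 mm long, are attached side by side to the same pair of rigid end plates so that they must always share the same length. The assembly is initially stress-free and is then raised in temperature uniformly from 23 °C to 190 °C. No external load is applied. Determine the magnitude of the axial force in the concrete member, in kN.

Both members must finish at the same length. With the larger α, the bronze tends to over-expand; the plates restrain it, putting the bronze in compression and the concrete in tension. With no external load the two internal forces are equal and opposite, magnitude P.
Setting the final lengths equal and cancelling L: (α₁ − α₂)ΔT = P/(A₁E₁) + P/(A₂E₂).
|α₁ − α₂|·ΔT = 7.6×10⁻⁶ × 167 = 0.001269.
1/(A₁E₁) + 1/(A₂E₂) = 1/(725×31×10³) + 1/(850×109×10³) = 5.529×10⁻⁸ N⁻¹.
So P = 0.001269 / 5.529×10⁻⁸ = 22.96 kN.

P ≈ 23 kN (tensile in the concrete)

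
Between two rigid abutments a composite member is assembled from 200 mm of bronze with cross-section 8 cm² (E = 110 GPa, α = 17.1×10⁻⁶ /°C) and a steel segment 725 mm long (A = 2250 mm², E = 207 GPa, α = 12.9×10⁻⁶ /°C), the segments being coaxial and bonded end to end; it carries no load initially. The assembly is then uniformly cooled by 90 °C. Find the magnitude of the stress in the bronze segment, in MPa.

Free thermal contraction of the whole bar: Σ αᵢΔT Lᵢ = 17.1×10⁻⁶×90×200 + 12.9×10⁻⁶×90×725 = 1.15 mm.
Since the ends are fixed, an axial force P builds up, equal in every segment, with P · Σ Lᵢ/(AᵢEᵢ) = δ_free.
The series flexibility is Σ Lᵢ/(AᵢEᵢ) = 200/(800×110×10³) + 725/(2250×207×10³) = 3.829×10⁻⁶ mm/N.
So P = 1.15 / 3.829×10⁻⁶ = 300.2 kN, tensile.
σ_{bronze} = P / A = 300200 / 800 = 375.2 MPa.

σ ≈ 375 MPa (tensile)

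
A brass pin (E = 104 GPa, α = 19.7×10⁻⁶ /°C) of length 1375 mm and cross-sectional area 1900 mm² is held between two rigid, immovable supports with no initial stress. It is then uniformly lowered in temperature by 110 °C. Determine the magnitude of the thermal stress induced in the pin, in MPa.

σ ≈ 225 MPa (tensile)

With length fixed, the mechanical strain must cancel the thermal strain αΔT = 19.7×10⁻⁶ × 110 = 2167×10⁻⁶.
The stress required to suppress this strain is σ = Eε = 104×10³ × 2167×10⁻⁶ = 225.4 MPa, tensile since the pin is trying to contract.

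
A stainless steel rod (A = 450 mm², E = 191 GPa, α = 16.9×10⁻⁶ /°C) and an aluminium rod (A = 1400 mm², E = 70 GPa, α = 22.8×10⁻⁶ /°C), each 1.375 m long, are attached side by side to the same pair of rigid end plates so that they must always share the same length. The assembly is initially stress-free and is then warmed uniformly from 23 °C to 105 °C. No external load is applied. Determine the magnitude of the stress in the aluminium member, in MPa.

σ ≈ 15.8 MPa (compressive)

Equilibrium of a rigid end plate with no external load gives equal and opposite internal forces ±P in the two members. Since α_{aluminium} > α_{stainless steel}, heating drives the aluminium into compression and the stainless steel into tension.
Equating the net (thermal + elastic) strains gives |α₁ − α₂|·ΔT = P·[1/(A₁E₁) + 1/(A₂E₂)].
|α₁ − α₂|·ΔT = 5.9×10⁻⁶ × 82 = 0.0004838.
1/(A₁E₁) + 1/(A₂E₂) = 1/(450×191×10³) + 1/(1400×70×10³) = 2.184×10⁻⁸ N⁻¹.
So P = 0.0004838 / 2.184×10⁻⁸ = 22.15 kN.
σ_{aluminium} = P/A₂ = 22150/1400 = 15.82 MPa, compressive.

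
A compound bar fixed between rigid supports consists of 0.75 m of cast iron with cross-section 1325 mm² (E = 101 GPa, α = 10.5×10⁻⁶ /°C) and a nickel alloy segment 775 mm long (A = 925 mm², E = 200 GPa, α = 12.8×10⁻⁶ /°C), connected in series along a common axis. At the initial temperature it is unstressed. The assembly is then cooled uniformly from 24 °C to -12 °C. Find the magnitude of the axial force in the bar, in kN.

With the walls removed the bar would change length by δ_free = Σ αᵢΔT Lᵢ = 10.5×10⁻⁶×36×750 + 12.8×10⁻⁶×36×775 = 0.6406 mm.
Since the ends are fixed, an axial force P builds up, equal in every segment, with P · Σ Lᵢ/(AᵢEᵢ) = δ_free.
Σ Lᵢ/(AᵢEᵢ) = 750/(1325×101×10³) + 775/(925×200×10³) = 9.794×10⁻⁶ mm/N.
Hence P = δ_free / Σ(L/AE) = 0.6406/9.794×10⁻⁶ = 65.41 kN (tensile).

P ≈ 65.4 kN (tensile)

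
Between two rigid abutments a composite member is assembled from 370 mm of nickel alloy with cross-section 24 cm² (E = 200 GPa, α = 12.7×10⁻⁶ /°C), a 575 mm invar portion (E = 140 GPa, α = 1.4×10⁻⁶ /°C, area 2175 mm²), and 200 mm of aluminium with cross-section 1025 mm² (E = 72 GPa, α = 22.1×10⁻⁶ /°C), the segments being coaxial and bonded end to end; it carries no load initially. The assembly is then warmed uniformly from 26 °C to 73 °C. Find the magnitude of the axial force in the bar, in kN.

P ≈ 86.9 kN (compressive)

Free thermal expansion of the whole bar: Σ αᵢΔT Lᵢ = 12.7×10⁻⁶×47×370 + 1.4×10⁻⁶×47×575 + 22.1×10⁻⁶×47×200 = 0.4664 mm.
Since the ends are fixed, an axial force P builds up, equal in every segment, with P · Σ Lᵢ/(AᵢEᵢ) = δ_free.
The series flexibility is Σ Lᵢ/(AᵢEᵢ) = 370/(2400×200×10³) + 575/(2175×140×10³) + 200/(1025×72×10³) = 5.369×10⁻⁶ mm/N.
P = 0.4664 / 5.369×10⁻⁶ = 86870 N = 86.87 kN, compressive.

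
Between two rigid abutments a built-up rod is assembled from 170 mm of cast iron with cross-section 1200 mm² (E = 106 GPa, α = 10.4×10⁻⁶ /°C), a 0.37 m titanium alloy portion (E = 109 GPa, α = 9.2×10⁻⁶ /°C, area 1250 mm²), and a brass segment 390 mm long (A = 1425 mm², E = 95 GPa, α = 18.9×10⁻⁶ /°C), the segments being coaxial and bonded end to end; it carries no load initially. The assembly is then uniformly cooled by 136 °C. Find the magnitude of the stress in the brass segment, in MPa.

σ ≈ 173 MPa (tensile)

With the walls removed the bar would change length by δ_free = Σ αᵢΔT Lᵢ = 10.4×10⁻⁶×136×170 + 9.2×10⁻⁶×136×370 + 18.9×10⁻⁶×136×390 = 1.706 mm.
The rigid supports impose zero overall length change; the single axial force P common to all segments must satisfy P Σ Lᵢ/(AᵢEᵢ) = δ_free.
The series flexibility is Σ Lᵢ/(AᵢEᵢ) = 170/(1200×106×10³) + 370/(1250×109×10³) + 390/(1425×95×10³) = 6.933×10⁻⁶ mm/N.
Hence P = δ_free / Σ(L/AE) = 1.706/6.933×10⁻⁶ = 246 kN (tensile).
σ_{brass} = P / A = 246000 / 1425 = 172.7 MPa.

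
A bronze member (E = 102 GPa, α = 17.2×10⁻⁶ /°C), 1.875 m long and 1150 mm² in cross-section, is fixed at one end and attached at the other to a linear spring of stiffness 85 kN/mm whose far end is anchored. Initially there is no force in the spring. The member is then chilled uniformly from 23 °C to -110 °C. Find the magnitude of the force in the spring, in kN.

P ≈ 155 kN

If the spring were absent the member would shorten by αΔT L = 17.2×10⁻⁶ × 133 × 1875 = 4.289 mm.
Let P be the tensile force in the spring. The member extends elastically by PL/(AE) and the spring stretches by P/k; together these equal δ_free.
So P = δ_free / [L/(AE) + 1/k] = 4.289 / [ 1875/(1150×102×10³) + 1/(85×10³) ].
P = 4.289 / 2.775×10⁻⁵ = 154600 N.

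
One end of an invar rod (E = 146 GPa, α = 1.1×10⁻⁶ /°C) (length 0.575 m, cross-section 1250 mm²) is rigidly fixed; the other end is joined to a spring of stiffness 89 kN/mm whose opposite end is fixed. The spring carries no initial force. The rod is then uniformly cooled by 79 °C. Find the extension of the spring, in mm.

If the spring were absent the rod would shorten by αΔT L = 1.1×10⁻⁶ × 79 × 575 = 0.04997 mm.
Let P be the tensile force in the spring. The rod extends elastically by PL/(AE) and the spring stretches by P/k; together these equal δ_free.
P [ L/(AE) + 1/k ] = δ_free → P [ 575/(1250×146×10³) + 1/(89×10³) ] = 0.04997.
P = 0.04997 / 1.439×10⁻⁵ = 3473 N.
Spring extension = P/k = 3473/(89×10³) = 0.03902 mm.

δ ≈ 0.039 mm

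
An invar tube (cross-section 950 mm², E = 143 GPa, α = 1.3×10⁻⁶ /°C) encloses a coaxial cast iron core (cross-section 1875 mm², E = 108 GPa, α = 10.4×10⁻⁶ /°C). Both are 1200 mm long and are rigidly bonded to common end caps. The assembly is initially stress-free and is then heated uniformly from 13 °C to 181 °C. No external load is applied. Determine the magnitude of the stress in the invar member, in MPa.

σ ≈ 131 MPa (tensile)

The cast iron has the larger α, so on heating it would change length more than the invar if both were free. The rigid plates force a common final length, so the cast iron is put into compression and the invar into tension, with equal and opposite forces P (no external load).
Setting the final lengths equal and cancelling L: (α₁ − α₂)ΔT = P/(A₁E₁) + P/(A₂E₂).
|α₁ − α₂|·ΔT = 9.1×10⁻⁶ × 168 = 0.001529.
1/(A₁E₁) + 1/(A₂E₂) = 1/(950×143×10³) + 1/(1875×108×10³) = 1.23×10⁻⁸ N⁻¹.
So P = 0.001529 / 1.23×10⁻⁸ = 124.3 kN.
σ_{invar} = P/A₁ = 124300/950 = 130.8 MPa, tensile.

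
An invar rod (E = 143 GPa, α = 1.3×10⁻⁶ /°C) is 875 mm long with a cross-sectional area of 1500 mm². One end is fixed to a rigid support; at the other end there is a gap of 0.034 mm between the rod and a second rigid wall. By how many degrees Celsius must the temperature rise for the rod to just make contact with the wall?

ΔT ≈ 29.9 °C

Contact occurs when the free expansion equals the gap: αΔT L = 0.034 mm.
So ΔT = g/(αL) = 0.034/(1.3×10⁻⁶ × 875) = 29.89 °C.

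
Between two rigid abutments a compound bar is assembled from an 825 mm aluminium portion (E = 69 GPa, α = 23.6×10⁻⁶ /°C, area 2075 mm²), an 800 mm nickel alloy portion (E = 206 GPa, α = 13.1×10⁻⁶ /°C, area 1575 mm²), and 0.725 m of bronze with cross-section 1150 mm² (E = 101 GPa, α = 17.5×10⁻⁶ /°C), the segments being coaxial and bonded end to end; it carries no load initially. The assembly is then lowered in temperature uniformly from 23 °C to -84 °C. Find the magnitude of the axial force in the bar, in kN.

P ≈ 315 kN (tensile)

If the supports were absent, the total length change would be Σ αᵢΔT Lᵢ = 23.6×10⁻⁶×107×825 + 13.1×10⁻⁶×107×800 + 17.5×10⁻⁶×107×725 = 4.562 mm.
The walls prevent any net length change, so an axial force P (same in every segment) develops. Compatibility: P · Σ Lᵢ/(AᵢEᵢ) = δ_free.
Σ Lᵢ/(AᵢEᵢ) = 825/(2075×69×10³) + 800/(1575×206×10³) + 725/(1150×101×10³) = 1.447×10⁻⁵ mm/N.
P = 4.562 / 1.447×10⁻⁵ = 315300 N = 315.3 kN, tensile.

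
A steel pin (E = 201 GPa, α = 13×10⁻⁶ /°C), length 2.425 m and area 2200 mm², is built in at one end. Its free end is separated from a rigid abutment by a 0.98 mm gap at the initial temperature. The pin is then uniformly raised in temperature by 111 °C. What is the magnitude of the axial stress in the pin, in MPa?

If the wall were absent the pin would grow by αΔT L = 13×10⁻⁶ × 111 × 2425 = 3.499 mm.
The gap closes (δ_free > 0.98 mm) and the wall then resists a further 3.499 − 0.98 = 2.519 mm of expansion.
Compatibility: PL/(AE) = 2.519 mm, so σ = P/A = E × (2.519/2425) = 208.8 MPa.

σ ≈ 209 MPa (compressive)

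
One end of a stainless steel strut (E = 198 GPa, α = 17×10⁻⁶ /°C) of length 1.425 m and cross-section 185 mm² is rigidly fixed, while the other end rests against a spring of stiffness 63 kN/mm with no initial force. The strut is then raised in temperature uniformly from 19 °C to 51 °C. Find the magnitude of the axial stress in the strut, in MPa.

If the spring were absent the strut would lengthen by αΔT L = 17×10⁻⁶ × 32 × 1425 = 0.7752 mm.
Let P be the compressive force at the spring. The strut shortens elastically by PL/(AE) and the spring compresses by P/k; together these equal δ_free.
So P = δ_free / [L/(AE) + 1/k] = 0.7752 / [ 1425/(185×198×10³) + 1/(63×10³) ].
P = 0.7752 / 5.478×10⁻⁵ = 14150 N.
σ = P/A = 14150/185 = 76.5 MPa.

σ ≈ 76.5 MPa (compressive)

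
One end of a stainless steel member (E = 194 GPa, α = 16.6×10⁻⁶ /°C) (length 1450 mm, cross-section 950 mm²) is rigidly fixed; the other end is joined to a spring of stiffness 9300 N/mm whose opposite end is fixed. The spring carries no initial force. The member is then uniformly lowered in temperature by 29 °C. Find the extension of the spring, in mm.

δ ≈ 0.65 mm

Free thermal contraction: δ_free = αΔT L = 16.6×10⁻⁶ × 29 × 1450 = 0.698 mm.
Let P be the tensile force in the spring. The member extends elastically by PL/(AE) and the spring stretches by P/k; together these equal δ_free.
So P = δ_free / [L/(AE) + 1/k] = 0.698 / [ 1450/(950×194×10³) + 1/(9300) ].
P = 0.698 / 0.0001154 = 6049 N.
Spring extension = P/k = 6049/(9300) = 0.6504 mm.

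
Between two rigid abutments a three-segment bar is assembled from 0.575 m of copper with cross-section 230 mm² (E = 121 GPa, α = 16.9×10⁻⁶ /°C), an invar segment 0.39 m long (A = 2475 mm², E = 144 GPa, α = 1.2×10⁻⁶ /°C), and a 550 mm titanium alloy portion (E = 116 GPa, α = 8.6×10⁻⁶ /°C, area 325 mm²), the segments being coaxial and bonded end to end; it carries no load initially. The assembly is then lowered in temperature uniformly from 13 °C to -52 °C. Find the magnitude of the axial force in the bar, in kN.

If the supports were absent, the total length change would be Σ αᵢΔT Lᵢ = 16.9×10⁻⁶×65×575 + 1.2×10⁻⁶×65×390 + 8.6×10⁻⁶×65×550 = 0.9695 mm.
The rigid supports impose zero overall length change; the single axial force P common to all segments must satisfy P Σ Lᵢ/(AᵢEᵢ) = δ_free.
The series flexibility is Σ Lᵢ/(AᵢEᵢ) = 575/(230×121×10³) + 390/(2475×144×10³) + 550/(325×116×10³) = 3.634×10⁻⁵ mm/N.
So P = 0.9695 / 3.634×10⁻⁵ = 26.68 kN, tensile.

P ≈ 26.7 kN (tensile)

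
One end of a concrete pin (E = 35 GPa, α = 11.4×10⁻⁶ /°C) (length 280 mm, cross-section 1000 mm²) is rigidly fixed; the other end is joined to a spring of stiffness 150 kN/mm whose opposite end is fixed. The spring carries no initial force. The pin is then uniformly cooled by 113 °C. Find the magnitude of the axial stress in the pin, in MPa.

σ ≈ 24.6 MPa (tensile)

If the spring were absent the pin would shorten by αΔT L = 11.4×10⁻⁶ × 113 × 280 = 0.3607 mm.
Let P be the tensile force in the spring. The pin extends elastically by PL/(AE) and the spring stretches by P/k; together these equal δ_free.
P [ L/(AE) + 1/k ] = δ_free → P [ 280/(1000×35×10³) + 1/(150×10³) ] = 0.3607.
P = 0.3607 / 1.467×10⁻⁵ = 24590 N.
σ = P/A = 24590/1000 = 24.59 MPa.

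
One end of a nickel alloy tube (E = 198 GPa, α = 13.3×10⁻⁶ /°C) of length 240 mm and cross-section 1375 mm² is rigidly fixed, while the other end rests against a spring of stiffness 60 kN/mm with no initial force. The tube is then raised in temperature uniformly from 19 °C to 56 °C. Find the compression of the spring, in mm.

δ ≈ 0.112 mm

If the spring were absent the tube would lengthen by αΔT L = 13.3×10⁻⁶ × 37 × 240 = 0.1181 mm.
Let P be the compressive force at the spring. The tube shortens elastically by PL/(AE) and the spring compresses by P/k; together these equal δ_free.
P [ L/(AE) + 1/k ] = δ_free → P [ 240/(1375×198×10³) + 1/(60×10³) ] = 0.1181.
P = 0.1181 / 1.755×10⁻⁵ = 6730 N.
Spring compression = P/k = 6730/(60×10³) = 0.1122 mm.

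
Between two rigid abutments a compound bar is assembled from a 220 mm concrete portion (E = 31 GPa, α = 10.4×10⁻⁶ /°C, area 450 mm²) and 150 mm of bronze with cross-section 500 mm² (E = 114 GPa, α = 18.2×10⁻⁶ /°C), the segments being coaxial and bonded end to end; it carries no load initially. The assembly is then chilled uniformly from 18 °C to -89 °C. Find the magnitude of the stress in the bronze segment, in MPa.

σ ≈ 58.4 MPa (tensile)

Free thermal contraction of the whole bar: Σ αᵢΔT Lᵢ = 10.4×10⁻⁶×107×220 + 18.2×10⁻⁶×107×150 = 0.5369 mm.
Since the ends are fixed, an axial force P builds up, equal in every segment, with P · Σ Lᵢ/(AᵢEᵢ) = δ_free.
The series flexibility is Σ Lᵢ/(AᵢEᵢ) = 220/(450×31×10³) + 150/(500×114×10³) = 1.84×10⁻⁵ mm/N.
Hence P = δ_free / Σ(L/AE) = 0.5369/1.84×10⁻⁵ = 29.18 kN (tensile).
σ_{bronze} = P / A = 29180 / 500 = 58.35 MPa.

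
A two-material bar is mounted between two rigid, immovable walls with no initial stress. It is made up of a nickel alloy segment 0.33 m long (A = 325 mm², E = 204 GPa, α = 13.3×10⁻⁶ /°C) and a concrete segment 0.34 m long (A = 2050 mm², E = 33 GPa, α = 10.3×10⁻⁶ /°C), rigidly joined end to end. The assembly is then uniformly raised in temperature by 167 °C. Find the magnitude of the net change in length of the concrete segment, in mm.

If the supports were absent, the total length change would be Σ αᵢΔT Lᵢ = 13.3×10⁻⁶×167×330 + 10.3×10⁻⁶×167×340 = 1.318 mm.
The walls prevent any net length change, so an axial force P (same in every segment) develops. Compatibility: P · Σ Lᵢ/(AᵢEᵢ) = δ_free.
Σ Lᵢ/(AᵢEᵢ) = 330/(325×204×10³) + 340/(2050×33×10³) = 1×10⁻⁵ mm/N.
P = 1.318 / 1×10⁻⁵ = 131700 N = 131.7 kN, compressive.
For the concrete segment, free thermal change = 10.3×10⁻⁶×167×340 = 0.5848 mm and elastic change from P = 131700×340/(2050×33×10³) = 0.6621 mm; these oppose, so the net change is 0.0773 mm (segment shortens).

|ΔL| ≈ 0.0773 mm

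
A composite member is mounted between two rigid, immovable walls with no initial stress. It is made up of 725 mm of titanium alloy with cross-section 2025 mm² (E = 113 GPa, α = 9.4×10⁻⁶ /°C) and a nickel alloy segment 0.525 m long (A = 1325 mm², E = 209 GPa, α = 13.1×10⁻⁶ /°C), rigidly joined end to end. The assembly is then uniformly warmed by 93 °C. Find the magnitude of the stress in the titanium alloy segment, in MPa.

Free thermal expansion of the whole bar: Σ αᵢΔT Lᵢ = 9.4×10⁻⁶×93×725 + 13.1×10⁻⁶×93×525 = 1.273 mm.
The rigid supports impose zero overall length change; the single axial force P common to all segments must satisfy P Σ Lᵢ/(AᵢEᵢ) = δ_free.
The series flexibility is Σ Lᵢ/(AᵢEᵢ) = 725/(2025×113×10³) + 525/(1325×209×10³) = 5.064×10⁻⁶ mm/N.
Hence P = δ_free / Σ(L/AE) = 1.273/5.064×10⁻⁶ = 251.5 kN (compressive).
σ_{titanium alloy} = P / A = 251500 / 2025 = 124.2 MPa.

σ ≈ 124 MPa (compressive)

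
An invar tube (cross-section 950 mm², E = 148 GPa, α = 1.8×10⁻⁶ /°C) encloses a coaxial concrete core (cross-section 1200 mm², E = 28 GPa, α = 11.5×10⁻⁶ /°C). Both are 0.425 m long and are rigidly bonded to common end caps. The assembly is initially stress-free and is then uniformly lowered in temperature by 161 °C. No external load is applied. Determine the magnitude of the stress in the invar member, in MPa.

Both members must finish at the same length. With the larger α, the concrete tends to over-contract; the plates restrain it, putting the concrete in tension and the invar in compression. With no external load the two internal forces are equal and opposite, magnitude P.
Compatibility of the two members (thermal + elastic change equal): (α₁ − α₂)ΔT = P·[1/(A₁E₁) + 1/(A₂E₂)].
|α₁ − α₂|·ΔT = 9.7×10⁻⁶ × 161 = 0.001562.
1/(A₁E₁) + 1/(A₂E₂) = 1/(950×148×10³) + 1/(1200×28×10³) = 3.687×10⁻⁸ N⁻¹.
So P = 0.001562 / 3.687×10⁻⁸ = 42.35 kN.
σ_{invar} = P/A₁ = 42350/950 = 44.58 MPa, compressive.

σ ≈ 44.6 MPa (compressive)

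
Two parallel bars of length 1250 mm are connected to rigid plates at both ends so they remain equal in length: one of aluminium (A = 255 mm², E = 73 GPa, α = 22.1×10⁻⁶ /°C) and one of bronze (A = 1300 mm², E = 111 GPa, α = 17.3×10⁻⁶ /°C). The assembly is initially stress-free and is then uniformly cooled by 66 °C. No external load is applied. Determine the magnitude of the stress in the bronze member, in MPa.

The aluminium has the larger α, so on cooling it would change length more than the bronze if both were free. The rigid plates force a common final length, so the aluminium is put into tension and the bronze into compression, with equal and opposite forces P (no external load).
Equating the net (thermal + elastic) strains gives |α₁ − α₂|·ΔT = P·[1/(A₁E₁) + 1/(A₂E₂)].
|α₁ − α₂|·ΔT = 4.8×10⁻⁶ × 66 = 0.0003168.
1/(A₁E₁) + 1/(A₂E₂) = 1/(255×73×10³) + 1/(1300×111×10³) = 6.065×10⁻⁸ N⁻¹.
So P = 0.0003168 / 6.065×10⁻⁸ = 5.223 kN.
σ_{bronze} = P/A₂ = 5223/1300 = 4.018 MPa, compressive.

σ ≈ 4.02 MPa (compressive)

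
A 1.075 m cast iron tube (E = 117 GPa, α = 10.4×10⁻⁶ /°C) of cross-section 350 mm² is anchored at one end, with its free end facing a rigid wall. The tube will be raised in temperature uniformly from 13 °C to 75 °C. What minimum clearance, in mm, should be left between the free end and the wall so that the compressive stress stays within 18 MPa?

g ≈ 0.528 mm

Free expansion if unrestrained: δ_free = αΔT L = 10.4×10⁻⁶ × 62 × 1075 = 0.6932 mm.
A stress of 18 MPa corresponds to the wall pushing the tube back by σL/E = 18×1075/(117×10³) = 0.1654 mm.
So the gap has to take up the difference, g_min = δ_free − σL/E = 0.6932 − 0.1654 = 0.5278 mm.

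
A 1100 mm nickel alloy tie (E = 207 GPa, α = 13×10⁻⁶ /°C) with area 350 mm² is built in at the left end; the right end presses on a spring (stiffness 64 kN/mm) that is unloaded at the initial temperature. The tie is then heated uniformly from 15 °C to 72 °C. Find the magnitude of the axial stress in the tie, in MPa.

If the spring were absent the tie would lengthen by αΔT L = 13×10⁻⁶ × 57 × 1100 = 0.8151 mm.
Let P be the compressive force at the spring. The tie shortens elastically by PL/(AE) and the spring compresses by P/k; together these equal δ_free.
P [ L/(AE) + 1/k ] = δ_free → P [ 1100/(350×207×10³) + 1/(64×10³) ] = 0.8151.
P = 0.8151 / 3.081×10⁻⁵ = 26460 N.
σ = P/A = 26460/350 = 75.59 MPa.

σ ≈ 75.6 MPa (compressive)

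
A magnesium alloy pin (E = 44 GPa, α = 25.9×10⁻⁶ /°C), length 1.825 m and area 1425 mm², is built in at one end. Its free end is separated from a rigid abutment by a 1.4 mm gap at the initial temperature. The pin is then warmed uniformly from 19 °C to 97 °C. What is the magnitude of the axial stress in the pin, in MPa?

σ ≈ 55.1 MPa (compressive)

Free thermal elongation = αΔT L = 25.9×10⁻⁶ × 78 × 1825 = 3.687 mm.
The gap closes (δ_free > 1.4 mm) and the wall then resists a further 3.687 − 1.4 = 2.287 mm of expansion.
Compatibility: PL/(AE) = 2.287 mm, so σ = P/A = E × (2.287/1825) = 55.14 MPa.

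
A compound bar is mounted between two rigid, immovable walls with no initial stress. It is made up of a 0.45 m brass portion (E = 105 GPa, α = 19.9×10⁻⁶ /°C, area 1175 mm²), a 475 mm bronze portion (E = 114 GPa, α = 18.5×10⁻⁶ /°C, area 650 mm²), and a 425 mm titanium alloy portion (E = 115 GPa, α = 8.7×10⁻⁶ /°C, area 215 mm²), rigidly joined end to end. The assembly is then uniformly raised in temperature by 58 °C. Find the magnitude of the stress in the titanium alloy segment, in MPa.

σ ≈ 212 MPa (compressive)

With the walls removed the bar would change length by δ_free = Σ αᵢΔT Lᵢ = 19.9×10⁻⁶×58×450 + 18.5×10⁻⁶×58×475 + 8.7×10⁻⁶×58×425 = 1.244 mm.
The rigid supports impose zero overall length change; the single axial force P common to all segments must satisfy P Σ Lᵢ/(AᵢEᵢ) = δ_free.
The series flexibility is Σ Lᵢ/(AᵢEᵢ) = 450/(1175×105×10³) + 475/(650×114×10³) + 425/(215×115×10³) = 2.725×10⁻⁵ mm/N.
Hence P = δ_free / Σ(L/AE) = 1.244/2.725×10⁻⁵ = 45.64 kN (compressive).
σ_{titanium alloy} = P / A = 45640 / 215 = 212.3 MPa.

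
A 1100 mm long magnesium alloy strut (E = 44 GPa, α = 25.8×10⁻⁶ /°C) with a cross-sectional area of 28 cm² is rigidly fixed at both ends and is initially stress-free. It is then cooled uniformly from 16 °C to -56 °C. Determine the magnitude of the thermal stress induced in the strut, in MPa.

The supports are rigid, so the total axial strain is zero. The restrained thermal strain is ε = αΔT = 25.8×10⁻⁶ × 72 = 1857.6×10⁻⁶.
Hence σ = E·αΔT = 44×10³ × 1857.6×10⁻⁶ = 81.73 MPa, tensile.

σ ≈ 81.7 MPa (tensile)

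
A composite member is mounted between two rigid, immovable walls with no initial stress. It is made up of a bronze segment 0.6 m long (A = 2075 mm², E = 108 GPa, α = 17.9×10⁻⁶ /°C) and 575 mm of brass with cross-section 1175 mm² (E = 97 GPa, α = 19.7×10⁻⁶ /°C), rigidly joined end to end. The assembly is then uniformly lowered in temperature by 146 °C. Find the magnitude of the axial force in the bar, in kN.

P ≈ 417 kN (tensile)

If the supports were absent, the total length change would be Σ αᵢΔT Lᵢ = 17.9×10⁻⁶×146×600 + 19.7×10⁻⁶×146×575 = 3.222 mm.
The walls prevent any net length change, so an axial force P (same in every segment) develops. Compatibility: P · Σ Lᵢ/(AᵢEᵢ) = δ_free.
The series flexibility is Σ Lᵢ/(AᵢEᵢ) = 600/(2075×108×10³) + 575/(1175×97×10³) = 7.722×10⁻⁶ mm/N.
P = 3.222 / 7.722×10⁻⁶ = 417200 N = 417.2 kN, tensile.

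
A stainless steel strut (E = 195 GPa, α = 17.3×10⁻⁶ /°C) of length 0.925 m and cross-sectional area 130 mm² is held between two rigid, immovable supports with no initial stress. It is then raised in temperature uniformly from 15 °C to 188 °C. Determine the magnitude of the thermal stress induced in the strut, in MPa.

The supports are rigid, so the total axial strain is zero. The restrained thermal strain is ε = αΔT = 17.3×10⁻⁶ × 173 = 2992.9×10⁻⁶.
The stress required to suppress this strain is σ = Eε = 195×10³ × 2992.9×10⁻⁶ = 583.6 MPa, compressive since the strut is trying to expand.

σ ≈ 584 MPa (compressive)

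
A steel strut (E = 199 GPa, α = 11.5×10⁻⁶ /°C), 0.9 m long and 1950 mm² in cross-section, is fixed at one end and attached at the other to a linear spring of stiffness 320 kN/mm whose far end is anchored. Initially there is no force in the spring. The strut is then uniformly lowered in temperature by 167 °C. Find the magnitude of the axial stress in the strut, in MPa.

σ ≈ 163 MPa (tensile)

If the spring were absent the strut would shorten by αΔT L = 11.5×10⁻⁶ × 167 × 900 = 1.728 mm.
With a force P in the spring, the elastic change of the strut is PL/(AE) and that of the spring is P/k; compatibility requires their sum to equal δ_free.
P [ L/(AE) + 1/k ] = δ_free → P [ 900/(1950×199×10³) + 1/(320×10³) ] = 1.728.
P = 1.728 / 5.444×10⁻⁶ = 317500 N.
σ = P/A = 317500/1950 = 162.8 MPa.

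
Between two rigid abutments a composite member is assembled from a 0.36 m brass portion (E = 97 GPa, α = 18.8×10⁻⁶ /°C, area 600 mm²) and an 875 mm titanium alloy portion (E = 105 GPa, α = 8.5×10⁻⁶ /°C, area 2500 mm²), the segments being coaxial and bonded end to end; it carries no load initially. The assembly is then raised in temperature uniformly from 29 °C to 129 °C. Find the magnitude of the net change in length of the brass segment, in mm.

With the walls removed the bar would change length by δ_free = Σ αᵢΔT Lᵢ = 18.8×10⁻⁶×100×360 + 8.5×10⁻⁶×100×875 = 1.421 mm.
Since the ends are fixed, an axial force P builds up, equal in every segment, with P · Σ Lᵢ/(AᵢEᵢ) = δ_free.
The series flexibility is Σ Lᵢ/(AᵢEᵢ) = 360/(600×97×10³) + 875/(2500×105×10³) = 9.519×10⁻⁶ mm/N.
Hence P = δ_free / Σ(L/AE) = 1.421/9.519×10⁻⁶ = 149.2 kN (compressive).
For the brass segment, free thermal change = 18.8×10⁻⁶×100×360 = 0.6768 mm and elastic change from P = 149200×360/(600×97×10³) = 0.9231 mm; these oppose, so the net change is 0.246 mm (segment shortens).

|ΔL| ≈ 0.246 mm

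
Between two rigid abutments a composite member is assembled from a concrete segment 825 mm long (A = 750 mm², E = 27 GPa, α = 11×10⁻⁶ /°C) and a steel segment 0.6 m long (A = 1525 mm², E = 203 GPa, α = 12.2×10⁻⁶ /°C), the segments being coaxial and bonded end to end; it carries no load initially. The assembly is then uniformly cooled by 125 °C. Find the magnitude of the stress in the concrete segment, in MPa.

If the supports were absent, the total length change would be Σ αᵢΔT Lᵢ = 11×10⁻⁶×125×825 + 12.2×10⁻⁶×125×600 = 2.049 mm.
Since the ends are fixed, an axial force P builds up, equal in every segment, with P · Σ Lᵢ/(AᵢEᵢ) = δ_free.
Σ Lᵢ/(AᵢEᵢ) = 825/(750×27×10³) + 600/(1525×203×10³) = 4.268×10⁻⁵ mm/N.
Hence P = δ_free / Σ(L/AE) = 2.049/4.268×10⁻⁵ = 48.02 kN (tensile).
σ_{concrete} = P / A = 48020 / 750 = 64.02 MPa.

σ ≈ 64 MPa (tensile)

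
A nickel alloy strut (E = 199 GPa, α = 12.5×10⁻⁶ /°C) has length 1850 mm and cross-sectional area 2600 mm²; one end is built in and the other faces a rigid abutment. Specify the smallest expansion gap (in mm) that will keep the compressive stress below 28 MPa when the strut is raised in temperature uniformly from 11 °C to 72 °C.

Free expansion if unrestrained: δ_free = αΔT L = 12.5×10⁻⁶ × 61 × 1850 = 1.411 mm.
At the allowable stress the elastic shortening the wall may impose is σL/E = 28 × 1850 / (199×10³) = 0.2603 mm.
The gap must absorb the remainder: g_min = 1.411 − 0.2603 = 1.15 mm.

g ≈ 1.15 mm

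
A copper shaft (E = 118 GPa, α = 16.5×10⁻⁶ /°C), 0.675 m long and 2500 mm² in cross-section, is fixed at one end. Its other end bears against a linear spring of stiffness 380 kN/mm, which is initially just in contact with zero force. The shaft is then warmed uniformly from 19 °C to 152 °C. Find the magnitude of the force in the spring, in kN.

Free thermal expansion: δ_free = αΔT L = 16.5×10⁻⁶ × 133 × 675 = 1.481 mm.
Let P be the compressive force at the spring. The shaft shortens elastically by PL/(AE) and the spring compresses by P/k; together these equal δ_free.
P [ L/(AE) + 1/k ] = δ_free → P [ 675/(2500×118×10³) + 1/(380×10³) ] = 1.481.
P = 1.481 / 4.92×10⁻⁶ = 301100 N.

P ≈ 301 kN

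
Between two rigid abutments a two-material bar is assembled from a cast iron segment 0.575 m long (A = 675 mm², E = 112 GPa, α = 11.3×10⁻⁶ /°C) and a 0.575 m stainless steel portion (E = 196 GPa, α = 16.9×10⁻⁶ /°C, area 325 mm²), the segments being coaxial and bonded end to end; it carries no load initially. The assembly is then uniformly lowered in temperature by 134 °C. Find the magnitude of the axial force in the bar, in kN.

If the supports were absent, the total length change would be Σ αᵢΔT Lᵢ = 11.3×10⁻⁶×134×575 + 16.9×10⁻⁶×134×575 = 2.173 mm.
The rigid supports impose zero overall length change; the single axial force P common to all segments must satisfy P Σ Lᵢ/(AᵢEᵢ) = δ_free.
The series flexibility is Σ Lᵢ/(AᵢEᵢ) = 575/(675×112×10³) + 575/(325×196×10³) = 1.663×10⁻⁵ mm/N.
So P = 2.173 / 1.663×10⁻⁵ = 130.6 kN, tensile.

P ≈ 131 kN (tensile)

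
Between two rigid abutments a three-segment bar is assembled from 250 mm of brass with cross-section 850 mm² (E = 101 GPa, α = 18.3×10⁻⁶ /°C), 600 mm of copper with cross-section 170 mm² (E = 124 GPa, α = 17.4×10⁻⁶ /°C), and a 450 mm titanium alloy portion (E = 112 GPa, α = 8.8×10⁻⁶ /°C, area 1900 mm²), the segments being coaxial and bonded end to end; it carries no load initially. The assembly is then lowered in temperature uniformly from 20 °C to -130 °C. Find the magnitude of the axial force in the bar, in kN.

P ≈ 85 kN (tensile)

If the supports were absent, the total length change would be Σ αᵢΔT Lᵢ = 18.3×10⁻⁶×150×250 + 17.4×10⁻⁶×150×600 + 8.8×10⁻⁶×150×450 = 2.846 mm.
The walls prevent any net length change, so an axial force P (same in every segment) develops. Compatibility: P · Σ Lᵢ/(AᵢEᵢ) = δ_free.
Σ Lᵢ/(AᵢEᵢ) = 250/(850×101×10³) + 600/(170×124×10³) + 450/(1900×112×10³) = 3.349×10⁻⁵ mm/N.
So P = 2.846 / 3.349×10⁻⁵ = 84.99 kN, tensile.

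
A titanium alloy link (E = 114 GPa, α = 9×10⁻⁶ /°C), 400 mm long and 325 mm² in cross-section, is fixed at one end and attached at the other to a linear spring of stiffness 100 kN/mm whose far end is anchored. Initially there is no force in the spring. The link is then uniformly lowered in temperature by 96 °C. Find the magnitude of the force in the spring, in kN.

If the spring were absent the link would shorten by αΔT L = 9×10⁻⁶ × 96 × 400 = 0.3456 mm.
With a force P in the spring, the elastic change of the link is PL/(AE) and that of the spring is P/k; compatibility requires their sum to equal δ_free.
P [ L/(AE) + 1/k ] = δ_free → P [ 400/(325×114×10³) + 1/(100×10³) ] = 0.3456.
P = 0.3456 / 2.08×10⁻⁵ = 16620 N.

P ≈ 16.6 kN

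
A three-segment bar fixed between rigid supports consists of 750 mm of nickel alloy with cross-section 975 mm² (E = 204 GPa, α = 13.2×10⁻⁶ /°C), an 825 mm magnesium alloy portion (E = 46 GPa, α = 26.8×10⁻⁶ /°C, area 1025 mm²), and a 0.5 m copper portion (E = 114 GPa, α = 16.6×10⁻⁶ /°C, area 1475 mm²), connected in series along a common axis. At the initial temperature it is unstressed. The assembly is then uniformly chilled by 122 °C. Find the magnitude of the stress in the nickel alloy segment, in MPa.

Free thermal contraction of the whole bar: Σ αᵢΔT Lᵢ = 13.2×10⁻⁶×122×750 + 26.8×10⁻⁶×122×825 + 16.6×10⁻⁶×122×500 = 4.918 mm.
Since the ends are fixed, an axial force P builds up, equal in every segment, with P · Σ Lᵢ/(AᵢEᵢ) = δ_free.
Σ Lᵢ/(AᵢEᵢ) = 750/(975×204×10³) + 825/(1025×46×10³) + 500/(1475×114×10³) = 2.424×10⁻⁵ mm/N.
So P = 4.918 / 2.424×10⁻⁵ = 202.9 kN, tensile.
σ_{nickel alloy} = P / A = 202900 / 975 = 208.1 MPa.

σ ≈ 208 MPa (tensile)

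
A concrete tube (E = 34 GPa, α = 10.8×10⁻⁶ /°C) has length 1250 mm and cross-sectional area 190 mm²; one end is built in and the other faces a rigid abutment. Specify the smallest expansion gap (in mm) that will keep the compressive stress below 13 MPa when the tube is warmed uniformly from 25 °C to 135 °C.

With no wall the tube would lengthen by αΔT L = 10.8×10⁻⁶ × 110 × 1250 = 1.485 mm.
A stress of 13 MPa corresponds to the wall pushing the tube back by σL/E = 13×1250/(34×10³) = 0.4779 mm.
The gap must absorb the remainder: g_min = 1.485 − 0.4779 = 1.007 mm.

g ≈ 1.01 mm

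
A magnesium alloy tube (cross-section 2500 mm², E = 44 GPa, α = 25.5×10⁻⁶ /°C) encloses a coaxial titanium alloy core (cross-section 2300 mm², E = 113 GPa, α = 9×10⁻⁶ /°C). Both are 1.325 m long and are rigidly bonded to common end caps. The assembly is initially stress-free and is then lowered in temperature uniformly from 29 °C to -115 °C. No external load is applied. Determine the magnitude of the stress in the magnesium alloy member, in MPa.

σ ≈ 73.5 MPa (tensile)

Both members must finish at the same length. With the larger α, the magnesium alloy tends to over-contract; the plates restrain it, putting the magnesium alloy in tension and the titanium alloy in compression. With no external load the two internal forces are equal and opposite, magnitude P.
Compatibility of the two members (thermal + elastic change equal): (α₁ − α₂)ΔT = P·[1/(A₁E₁) + 1/(A₂E₂)].
|α₁ − α₂|·ΔT = 16.5×10⁻⁶ × 144 = 0.002376.
1/(A₁E₁) + 1/(A₂E₂) = 1/(2500×44×10³) + 1/(2300×113×10³) = 1.294×10⁻⁸ N⁻¹.
P = 0.002376 / 1.294×10⁻⁸ = 183600 N = 183.6 kN.
σ_{magnesium alloy} = P/A₁ = 183600/2500 = 73.45 MPa, tensile.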